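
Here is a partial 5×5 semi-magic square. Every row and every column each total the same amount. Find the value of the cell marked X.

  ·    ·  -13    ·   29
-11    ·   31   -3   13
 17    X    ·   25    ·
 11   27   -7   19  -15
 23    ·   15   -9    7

-17

Row 4 is complete and sums to 35; that is the magic constant.
Row 2 must total 35; the given cells sum to 30, so (2,2) = 5.
From row 5, 35 − (23 + 15 + (-9) + 7) gives (5,2) = -1.
Column 1 must total 35; the given cells sum to 40, so (1,1) = -5.
Column 3 must total 35; the given cells sum to 26, so (3,3) = 9.
Column 4 needs 35; the known cells sum to 32, so (1,4) = 3.
Using column 5: 29 + 13 + (-15) + 7 + ? → (3,5) = 35 − 34 = 1.
Row 1 must total 35; the given cells sum to 14, so (1,2) = 21.
The remaining cell in row 3 is (3,2) = 35 − 52 = -17.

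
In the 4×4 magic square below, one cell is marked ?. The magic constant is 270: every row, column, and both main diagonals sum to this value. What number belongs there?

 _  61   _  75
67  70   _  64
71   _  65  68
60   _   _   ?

63

Row 2 must total 270; the given cells sum to 201, so (2,3) = 69.
Row 3: 71 + 65 + 68 + ? = 270, so (3,2) = 66.
Column 1 must total 270; the given cells sum to 198, so (1,1) = 72.
Column 2 needs 270; the known cells sum to 197, so (4,2) = 73.
Column 4 must total 270; the given cells sum to 207, so (4,4) = 63.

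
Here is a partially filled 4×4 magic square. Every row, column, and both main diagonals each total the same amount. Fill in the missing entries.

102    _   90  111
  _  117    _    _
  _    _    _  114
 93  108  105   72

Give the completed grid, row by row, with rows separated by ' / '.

Row 4 is already complete: 93 + 108 + 105 + 72 = 378, so that is the magic constant.
Row 1 needs 378; the known cells sum to 303, so (1,2) = 75.
Column 2 must total 378; the given cells sum to 300, so (3,2) = 78.
From column 4, 378 − (111 + 114 + 72) gives (2,4) = 81.
From main diagonal, 378 − (102 + 117 + 72) gives (3,3) = 87.
Anti-diagonal: 111 + 78 + 93 + ? = 378, so (2,3) = 96.
The remaining cell in row 2 is (2,1) = 378 − 294 = 84.
Using row 3: 78 + 87 + 114 + ? → (3,1) = 378 − 279 = 99.

102 75 90 111 / 84 117 96 81 / 99 78 87 114 / 93 108 105 72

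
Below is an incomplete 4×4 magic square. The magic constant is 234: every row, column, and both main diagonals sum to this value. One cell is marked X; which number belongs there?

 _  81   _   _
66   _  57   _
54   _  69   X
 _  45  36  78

51

Row 4 needs 234; the known cells sum to 159, so (4,1) = 75.
Using column 1: 66 + 54 + 75 + ? → (1,1) = 234 − 195 = 39.
Using column 3: 57 + 69 + 36 + ? → (1,3) = 234 − 162 = 72.
From main diagonal, 234 − (39 + 69 + 78) gives (2,2) = 48.
Using row 1: 39 + 81 + 72 + ? → (1,4) = 234 − 192 = 42.
Using row 2: 66 + 48 + 57 + ? → (2,4) = 234 − 171 = 63.
Column 2: 81 + 48 + 45 + ? = 234, so (3,2) = 60.
Column 4 needs 234; the known cells sum to 183, so (3,4) = 51.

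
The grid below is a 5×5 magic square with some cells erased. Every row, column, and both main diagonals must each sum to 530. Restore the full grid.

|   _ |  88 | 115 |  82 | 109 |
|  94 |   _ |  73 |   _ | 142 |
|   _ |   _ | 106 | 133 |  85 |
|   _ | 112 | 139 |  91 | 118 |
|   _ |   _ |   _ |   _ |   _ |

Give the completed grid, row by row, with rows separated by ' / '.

136 88 115 82 109 / 94 121 73 100 142 / 127 79 106 133 85 / 70 112 139 91 118 / 103 130 97 124 76

Row 1 needs 530; the known cells sum to 394, so (1,1) = 136.
The remaining cell in row 4 is (4,1) = 530 − 460 = 70.
Column 3 needs 530; the known cells sum to 433, so (5,3) = 97.
Column 5 must total 530; the given cells sum to 454, so (5,5) = 76.
Main diagonal must total 530; the given cells sum to 409, so (2,2) = 121.
Row 2: 94 + 121 + 73 + 142 + ? = 530, so (2,4) = 100.
The remaining cell in column 4 is (5,4) = 530 − 406 = 124.
From anti-diagonal, 530 − (109 + 100 + 106 + 112) gives (5,1) = 103.
From row 5, 530 − (103 + 97 + 124 + 76) gives (5,2) = 130.
Column 1 needs 530; the known cells sum to 403, so (3,1) = 127.
Column 2: 88 + 121 + 112 + 130 + ? = 530, so (3,2) = 79.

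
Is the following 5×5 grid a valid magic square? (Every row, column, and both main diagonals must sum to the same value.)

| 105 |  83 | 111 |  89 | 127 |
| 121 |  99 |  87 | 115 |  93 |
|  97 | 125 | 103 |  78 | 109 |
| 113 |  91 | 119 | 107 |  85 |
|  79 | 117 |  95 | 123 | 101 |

Row 1: 105 + 83 + 111 + 89 + 127 = 515.
Row 2: 121 + 99 + 87 + 115 + 93 = 515.
Row 3: 97 + 125 + 103 + 78 + 109 = 512.
Row 4: 113 + 91 + 119 + 107 + 85 = 515.
Row 5: 79 + 117 + 95 + 123 + 101 = 515.
Column 1: 105 + 121 + 97 + 113 + 79 = 515.
Column 2: 83 + 99 + 125 + 91 + 117 = 515.
Column 3: 111 + 87 + 103 + 119 + 95 = 515.
Column 4: 89 + 115 + 78 + 107 + 123 = 512.
Column 5: 127 + 93 + 109 + 85 + 101 = 515.
Main diagonal: 105 + 99 + 103 + 107 + 101 = 515.
Anti-diagonal: 127 + 115 + 103 + 91 + 79 = 515.

No — column 2 sums to 515 but row 3 sums to 512.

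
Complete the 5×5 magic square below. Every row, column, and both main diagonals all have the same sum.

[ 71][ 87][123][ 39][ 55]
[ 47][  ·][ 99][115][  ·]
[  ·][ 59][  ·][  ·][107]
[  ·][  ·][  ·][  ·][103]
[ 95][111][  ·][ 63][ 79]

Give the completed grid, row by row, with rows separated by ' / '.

Row 1 is already complete: 71 + 87 + 123 + 39 + 55 = 375, so that is the magic constant.
Row 5: 95 + 111 + 63 + 79 + ? = 375, so (5,3) = 27.
Column 5 needs 375; the known cells sum to 344, so (2,5) = 31.
From row 2, 375 − (47 + 99 + 115 + 31) gives (2,2) = 83.
Using column 2: 87 + 83 + 59 + 111 + ? → (4,2) = 375 − 340 = 35.
Anti-diagonal needs 375; the known cells sum to 300, so (3,3) = 75.
Column 3: 123 + 99 + 75 + 27 + ? = 375, so (4,3) = 51.
Main diagonal: 71 + 83 + 75 + 79 + ? = 375, so (4,4) = 67.
Using row 4: 35 + 51 + 67 + 103 + ? → (4,1) = 375 − 256 = 119.
Column 1 must total 375; the given cells sum to 332, so (3,1) = 43.
Column 4 must total 375; the given cells sum to 284, so (3,4) = 91.

71 87 123 39 55 / 47 83 99 115 31 / 43 59 75 91 107 / 119 35 51 67 103 / 95 111 27 63 79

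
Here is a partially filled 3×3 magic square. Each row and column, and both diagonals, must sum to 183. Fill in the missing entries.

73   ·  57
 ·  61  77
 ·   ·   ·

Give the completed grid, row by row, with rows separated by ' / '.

Row 1: 73 + 57 + ? = 183, so (1,2) = 53.
Using row 2: 61 + 77 + ? → (2,1) = 183 − 138 = 45.
Column 1: 73 + 45 + ? = 183, so (3,1) = 65.
Column 2 needs 183; the known cells sum to 114, so (3,2) = 69.
From column 3, 183 − (57 + 77) gives (3,3) = 49.

73 53 57 / 45 61 77 / 65 69 49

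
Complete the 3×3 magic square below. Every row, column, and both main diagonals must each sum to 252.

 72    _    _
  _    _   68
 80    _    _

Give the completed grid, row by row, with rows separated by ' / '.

From column 1, 252 − (72 + 80) gives (2,1) = 100.
Row 2: 100 + 68 + ? = 252, so (2,2) = 84.
Using main diagonal: 72 + 84 + ? → (3,3) = 252 − 156 = 96.
Anti-diagonal: 84 + 80 + ? = 252, so (1,3) = 88.
Row 1 must total 252; the given cells sum to 160, so (1,2) = 92.
Row 3 needs 252; the known cells sum to 176, so (3,2) = 76.

72 92 88 / 100 84 68 / 80 76 96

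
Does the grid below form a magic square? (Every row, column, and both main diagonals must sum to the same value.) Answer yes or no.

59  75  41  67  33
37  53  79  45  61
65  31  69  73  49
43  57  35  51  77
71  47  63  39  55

No — column 2 sums to 263 but column 4 sums to 275.

Row 1: 59 + 75 + 41 + 67 + 33 = 275.
Row 2: 37 + 53 + 79 + 45 + 61 = 275.
Row 3: 65 + 31 + 69 + 73 + 49 = 287.
Row 4: 43 + 57 + 35 + 51 + 77 = 263.
Row 5: 71 + 47 + 63 + 39 + 55 = 275.
Column 1: 59 + 37 + 65 + 43 + 71 = 275.
Column 2: 75 + 53 + 31 + 57 + 47 = 263.
Column 3: 41 + 79 + 69 + 35 + 63 = 287.
Column 4: 67 + 45 + 73 + 51 + 39 = 275.
Column 5: 33 + 61 + 49 + 77 + 55 = 275.
Main diagonal: 59 + 53 + 69 + 51 + 55 = 287.
Anti-diagonal: 33 + 45 + 69 + 57 + 71 = 275.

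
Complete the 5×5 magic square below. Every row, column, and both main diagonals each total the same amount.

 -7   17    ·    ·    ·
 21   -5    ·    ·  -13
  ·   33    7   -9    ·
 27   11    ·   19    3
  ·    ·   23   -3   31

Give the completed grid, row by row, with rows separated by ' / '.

-7 17 1 25 9 / 21 -5 29 13 -13 / -1 33 7 -9 15 / 27 11 -15 19 3 / 5 -11 23 -3 31

Main diagonal is already complete: -7 + -5 + 7 + 19 + 31 = 45, so that is the magic constant.
The remaining cell in row 4 is (4,3) = 45 − 60 = -15.
The remaining cell in column 2 is (5,2) = 45 − 56 = -11.
Row 5 needs 45; the known cells sum to 40, so (5,1) = 5.
Using column 1: -7 + 21 + 27 + 5 + ? → (3,1) = 45 − 46 = -1.
The remaining cell in row 3 is (3,5) = 45 − 30 = 15.
Using column 5: -13 + 15 + 3 + 31 + ? → (1,5) = 45 − 36 = 9.
From anti-diagonal, 45 − (9 + 7 + 11 + 5) gives (2,4) = 13.
Using row 2: 21 + (-5) + 13 + (-13) + ? → (2,3) = 45 − 16 = 29.
From column 3, 45 − (29 + 7 + (-15) + 23) gives (1,3) = 1.
Column 4 needs 45; the known cells sum to 20, so (1,4) = 25.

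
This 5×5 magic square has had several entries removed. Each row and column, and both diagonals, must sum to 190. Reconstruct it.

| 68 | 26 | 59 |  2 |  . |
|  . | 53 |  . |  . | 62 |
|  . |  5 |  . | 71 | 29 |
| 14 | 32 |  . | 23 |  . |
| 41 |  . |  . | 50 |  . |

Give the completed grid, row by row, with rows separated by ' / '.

Row 1 needs 190; the known cells sum to 155, so (1,5) = 35.
The remaining cell in column 2 is (5,2) = 190 − 116 = 74.
Column 4 must total 190; the given cells sum to 146, so (2,4) = 44.
Anti-diagonal: 35 + 44 + 32 + 41 + ? = 190, so (3,3) = 38.
Row 3 must total 190; the given cells sum to 143, so (3,1) = 47.
From column 1, 190 − (68 + 47 + 14 + 41) gives (2,1) = 20.
Main diagonal needs 190; the known cells sum to 182, so (5,5) = 8.
Row 2 needs 190; the known cells sum to 179, so (2,3) = 11.
Row 5 needs 190; the known cells sum to 173, so (5,3) = 17.
From column 3, 190 − (59 + 11 + 38 + 17) gives (4,3) = 65.
Column 5: 35 + 62 + 29 + 8 + ? = 190, so (4,5) = 56.

68 26 59 2 35 / 20 53 11 44 62 / 47 5 38 71 29 / 14 32 65 23 56 / 41 74 17 50 8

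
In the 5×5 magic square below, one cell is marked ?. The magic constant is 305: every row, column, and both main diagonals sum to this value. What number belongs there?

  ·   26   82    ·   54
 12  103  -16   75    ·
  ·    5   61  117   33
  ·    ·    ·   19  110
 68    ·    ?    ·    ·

40

Row 2: 12 + 103 + (-16) + 75 + ? = 305, so (2,5) = 131.
Row 3 must total 305; the given cells sum to 216, so (3,1) = 89.
Using column 5: 54 + 131 + 33 + 110 + ? → (5,5) = 305 − 328 = -23.
Main diagonal needs 305; the known cells sum to 160, so (1,1) = 145.
Anti-diagonal needs 305; the known cells sum to 258, so (4,2) = 47.
The remaining cell in row 1 is (1,4) = 305 − 307 = -2.
Column 1 must total 305; the given cells sum to 314, so (4,1) = -9.
Column 2 needs 305; the known cells sum to 181, so (5,2) = 124.
Column 4 must total 305; the given cells sum to 209, so (5,4) = 96.
The remaining cell in row 4 is (4,3) = 305 − 167 = 138.
From row 5, 305 − (68 + 124 + 96 + (-23)) gives (5,3) = 40.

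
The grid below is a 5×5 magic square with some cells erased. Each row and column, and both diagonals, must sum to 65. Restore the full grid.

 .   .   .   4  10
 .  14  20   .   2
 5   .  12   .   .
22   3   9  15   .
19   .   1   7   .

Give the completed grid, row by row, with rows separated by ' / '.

The remaining cell in row 4 is (4,5) = 65 − 49 = 16.
Column 3 needs 65; the known cells sum to 42, so (1,3) = 23.
Anti-diagonal needs 65; the known cells sum to 44, so (2,4) = 21.
The remaining cell in row 2 is (2,1) = 65 − 57 = 8.
Column 1 needs 65; the known cells sum to 54, so (1,1) = 11.
Using column 4: 4 + 21 + 15 + 7 + ? → (3,4) = 65 − 47 = 18.
Main diagonal must total 65; the given cells sum to 52, so (5,5) = 13.
Row 1 must total 65; the given cells sum to 48, so (1,2) = 17.
The remaining cell in row 5 is (5,2) = 65 − 40 = 25.
Using column 2: 17 + 14 + 3 + 25 + ? → (3,2) = 65 − 59 = 6.
From column 5, 65 − (10 + 2 + 16 + 13) gives (3,5) = 24.

11 17 23 4 10 / 8 14 20 21 2 / 5 6 12 18 24 / 22 3 9 15 16 / 19 25 1 7 13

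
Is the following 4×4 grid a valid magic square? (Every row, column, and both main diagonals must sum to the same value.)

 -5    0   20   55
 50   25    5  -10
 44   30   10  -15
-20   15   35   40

Row 1: -5 + 0 + 20 + 55 = 70.
Row 2: 50 + 25 + 5 + (-10) = 70.
Row 3: 44 + 30 + 10 + (-15) = 69.
Row 4: -20 + 15 + 35 + 40 = 70.
Column 1: -5 + 50 + 44 + (-20) = 69.
Column 2: 0 + 25 + 30 + 15 = 70.
Column 3: 20 + 5 + 10 + 35 = 70.
Column 4: 55 + (-10) + (-15) + 40 = 70.
Main diagonal: -5 + 25 + 10 + 40 = 70.
Anti-diagonal: 55 + 5 + 30 + (-20) = 70.

No — column 1 sums to 69 but anti-diagonal sums to 70.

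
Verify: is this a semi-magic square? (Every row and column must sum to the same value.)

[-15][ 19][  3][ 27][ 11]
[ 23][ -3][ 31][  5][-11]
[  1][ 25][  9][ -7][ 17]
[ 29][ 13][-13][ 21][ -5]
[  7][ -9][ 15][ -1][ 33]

Yes

Row 1: -15 + 19 + 3 + 27 + 11 = 45.
Row 2: 23 + (-3) + 31 + 5 + (-11) = 45.
Row 3: 1 + 25 + 9 + (-7) + 17 = 45.
Row 4: 29 + 13 + (-13) + 21 + (-5) = 45.
Row 5: 7 + (-9) + 15 + (-1) + 33 = 45.
Column 1: -15 + 23 + 1 + 29 + 7 = 45.
Column 2: 19 + (-3) + 25 + 13 + (-9) = 45.
Column 3: 3 + 31 + 9 + (-13) + 15 = 45.
Column 4: 27 + 5 + (-7) + 21 + (-1) = 45.
Column 5: 11 + (-11) + 17 + (-5) + 33 = 45.
All lines sum to 45.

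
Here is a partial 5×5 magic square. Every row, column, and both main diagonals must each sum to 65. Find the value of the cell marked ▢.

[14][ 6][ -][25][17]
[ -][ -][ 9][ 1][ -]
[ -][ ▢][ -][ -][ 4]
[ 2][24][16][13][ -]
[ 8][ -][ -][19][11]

Row 1 needs 65; the known cells sum to 62, so (1,3) = 3.
From row 4, 65 − (2 + 24 + 16 + 13) gives (4,5) = 10.
Column 4 needs 65; the known cells sum to 58, so (3,4) = 7.
Column 5 must total 65; the given cells sum to 42, so (2,5) = 23.
The remaining cell in anti-diagonal is (3,3) = 65 − 50 = 15.
The remaining cell in column 3 is (5,3) = 65 − 43 = 22.
Using main diagonal: 14 + 15 + 13 + 11 + ? → (2,2) = 65 − 53 = 12.
Row 2 must total 65; the given cells sum to 45, so (2,1) = 20.
Using row 5: 8 + 22 + 19 + 11 + ? → (5,2) = 65 − 60 = 5.
The remaining cell in column 1 is (3,1) = 65 − 44 = 21.
Column 2 needs 65; the known cells sum to 47, so (3,2) = 18.

18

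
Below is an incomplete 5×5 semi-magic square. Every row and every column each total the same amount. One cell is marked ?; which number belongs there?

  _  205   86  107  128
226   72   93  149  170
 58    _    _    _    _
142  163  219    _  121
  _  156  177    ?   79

198

Row 2 is complete and sums to 710; that is the magic constant.
The remaining cell in row 1 is (1,1) = 710 − 526 = 184.
The remaining cell in row 4 is (4,4) = 710 − 645 = 65.
Column 1 needs 710; the known cells sum to 610, so (5,1) = 100.
From column 2, 710 − (205 + 72 + 163 + 156) gives (3,2) = 114.
Using column 3: 86 + 93 + 219 + 177 + ? → (3,3) = 710 − 575 = 135.
Using column 5: 128 + 170 + 121 + 79 + ? → (3,5) = 710 − 498 = 212.
Row 3: 58 + 114 + 135 + 212 + ? = 710, so (3,4) = 191.
Row 5 must total 710; the given cells sum to 512, so (5,4) = 198.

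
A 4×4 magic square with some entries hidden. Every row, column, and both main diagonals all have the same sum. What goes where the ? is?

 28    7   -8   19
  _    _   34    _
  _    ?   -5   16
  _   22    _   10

Row 1 is complete and sums to 46; that is the magic constant.
Column 3: -8 + 34 + (-5) + ? = 46, so (4,3) = 25.
Column 4 needs 46; the known cells sum to 45, so (2,4) = 1.
The remaining cell in main diagonal is (2,2) = 46 − 33 = 13.
Using row 2: 13 + 34 + 1 + ? → (2,1) = 46 − 48 = -2.
Row 4 must total 46; the given cells sum to 57, so (4,1) = -11.
Column 1: 28 + (-2) + (-11) + ? = 46, so (3,1) = 31.
The remaining cell in column 2 is (3,2) = 46 − 42 = 4.

4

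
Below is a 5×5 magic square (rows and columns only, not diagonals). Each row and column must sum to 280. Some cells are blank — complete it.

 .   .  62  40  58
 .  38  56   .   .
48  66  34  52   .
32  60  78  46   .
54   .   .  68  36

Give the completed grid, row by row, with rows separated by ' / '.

Using row 3: 48 + 66 + 34 + 52 + ? → (3,5) = 280 − 200 = 80.
Row 4 needs 280; the known cells sum to 216, so (4,5) = 64.
The remaining cell in column 3 is (5,3) = 280 − 230 = 50.
Column 4 needs 280; the known cells sum to 206, so (2,4) = 74.
Column 5 must total 280; the given cells sum to 238, so (2,5) = 42.
From row 2, 280 − (38 + 56 + 74 + 42) gives (2,1) = 70.
Row 5 must total 280; the given cells sum to 208, so (5,2) = 72.
From column 1, 280 − (70 + 48 + 32 + 54) gives (1,1) = 76.
Column 2: 38 + 66 + 60 + 72 + ? = 280, so (1,2) = 44.

76 44 62 40 58 / 70 38 56 74 42 / 48 66 34 52 80 / 32 60 78 46 64 / 54 72 50 68 36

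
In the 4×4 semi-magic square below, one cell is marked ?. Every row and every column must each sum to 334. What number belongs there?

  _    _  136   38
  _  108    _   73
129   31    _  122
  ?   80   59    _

94

Row 3 needs 334; the known cells sum to 282, so (3,3) = 52.
From column 2, 334 − (108 + 31 + 80) gives (1,2) = 115.
Column 3 must total 334; the given cells sum to 247, so (2,3) = 87.
The remaining cell in column 4 is (4,4) = 334 − 233 = 101.
Using row 1: 115 + 136 + 38 + ? → (1,1) = 334 − 289 = 45.
Using row 2: 108 + 87 + 73 + ? → (2,1) = 334 − 268 = 66.
Row 4 must total 334; the given cells sum to 240, so (4,1) = 94.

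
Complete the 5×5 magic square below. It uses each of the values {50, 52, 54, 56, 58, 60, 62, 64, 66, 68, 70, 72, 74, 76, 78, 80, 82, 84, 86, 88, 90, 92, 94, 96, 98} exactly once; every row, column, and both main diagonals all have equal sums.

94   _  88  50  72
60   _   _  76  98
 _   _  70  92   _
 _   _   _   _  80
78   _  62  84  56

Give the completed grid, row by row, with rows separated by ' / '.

94 66 88 50 72 / 60 82 54 76 98 / 86 58 70 92 64 / 52 74 96 68 80 / 78 90 62 84 56

The 25 entries sum to 1850, so each line sums to 1850/5 = 370.
Row 1 needs 370; the known cells sum to 304, so (1,2) = 66.
Row 5 must total 370; the given cells sum to 280, so (5,2) = 90.
Column 4: 50 + 76 + 92 + 84 + ? = 370, so (4,4) = 68.
The remaining cell in column 5 is (3,5) = 370 − 306 = 64.
The remaining cell in main diagonal is (2,2) = 370 − 288 = 82.
Using anti-diagonal: 72 + 76 + 70 + 78 + ? → (4,2) = 370 − 296 = 74.
Row 2 needs 370; the known cells sum to 316, so (2,3) = 54.
Column 2 needs 370; the known cells sum to 312, so (3,2) = 58.
The remaining cell in column 3 is (4,3) = 370 − 274 = 96.
Using row 3: 58 + 70 + 92 + 64 + ? → (3,1) = 370 − 284 = 86.
Row 4 needs 370; the known cells sum to 318, so (4,1) = 52.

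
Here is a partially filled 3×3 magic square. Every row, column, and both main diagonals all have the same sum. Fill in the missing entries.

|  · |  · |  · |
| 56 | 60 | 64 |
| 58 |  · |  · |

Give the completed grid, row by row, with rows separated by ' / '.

Row 2 is already complete: 56 + 60 + 64 = 180, so that is the magic constant.
Column 1: 56 + 58 + ? = 180, so (1,1) = 66.
From main diagonal, 180 − (66 + 60) gives (3,3) = 54.
Anti-diagonal: 60 + 58 + ? = 180, so (1,3) = 62.
Using row 1: 66 + 62 + ? → (1,2) = 180 − 128 = 52.
Row 3: 58 + 54 + ? = 180, so (3,2) = 68.

66 52 62 / 56 60 64 / 58 68 54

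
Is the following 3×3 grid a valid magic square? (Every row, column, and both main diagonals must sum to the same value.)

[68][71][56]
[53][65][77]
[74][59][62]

Row 1: 68 + 71 + 56 = 195.
Row 2: 53 + 65 + 77 = 195.
Row 3: 74 + 59 + 62 = 195.
Column 1: 68 + 53 + 74 = 195.
Column 2: 71 + 65 + 59 = 195.
Column 3: 56 + 77 + 62 = 195.
Main diagonal: 68 + 65 + 62 = 195.
Anti-diagonal: 56 + 65 + 74 = 195.
All lines sum to 195.

Yes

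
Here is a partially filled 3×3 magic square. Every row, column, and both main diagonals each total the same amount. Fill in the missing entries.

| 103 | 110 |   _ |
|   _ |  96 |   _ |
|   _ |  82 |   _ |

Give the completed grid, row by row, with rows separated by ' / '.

103 110 75 / 68 96 124 / 117 82 89

Column 2 is already complete: 110 + 96 + 82 = 288, so that is the magic constant.
Row 1: 103 + 110 + ? = 288, so (1,3) = 75.
Using main diagonal: 103 + 96 + ? → (3,3) = 288 − 199 = 89.
The remaining cell in anti-diagonal is (3,1) = 288 − 171 = 117.
From column 1, 288 − (103 + 117) gives (2,1) = 68.
Using column 3: 75 + 89 + ? → (2,3) = 288 − 164 = 124.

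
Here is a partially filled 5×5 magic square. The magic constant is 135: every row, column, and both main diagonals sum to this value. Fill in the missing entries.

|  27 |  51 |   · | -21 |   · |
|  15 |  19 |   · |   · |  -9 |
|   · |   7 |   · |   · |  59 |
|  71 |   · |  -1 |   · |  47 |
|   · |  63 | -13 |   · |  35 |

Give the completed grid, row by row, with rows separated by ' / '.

Column 2 needs 135; the known cells sum to 140, so (4,2) = -5.
From column 5, 135 − (-9 + 59 + 47 + 35) gives (1,5) = 3.
From row 1, 135 − (27 + 51 + (-21) + 3) gives (1,3) = 75.
The remaining cell in row 4 is (4,4) = 135 − 112 = 23.
Main diagonal must total 135; the given cells sum to 104, so (3,3) = 31.
From column 3, 135 − (75 + 31 + (-1) + (-13)) gives (2,3) = 43.
Row 2 must total 135; the given cells sum to 68, so (2,4) = 67.
The remaining cell in anti-diagonal is (5,1) = 135 − 96 = 39.
Row 5 must total 135; the given cells sum to 124, so (5,4) = 11.
Using column 1: 27 + 15 + 71 + 39 + ? → (3,1) = 135 − 152 = -17.
Column 4 must total 135; the given cells sum to 80, so (3,4) = 55.

27 51 75 -21 3 / 15 19 43 67 -9 / -17 7 31 55 59 / 71 -5 -1 23 47 / 39 63 -13 11 35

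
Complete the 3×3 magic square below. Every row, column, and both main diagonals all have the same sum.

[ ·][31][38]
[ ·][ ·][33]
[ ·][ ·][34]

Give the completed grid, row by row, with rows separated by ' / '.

36 31 38 / 37 35 33 / 32 39 34

Column 3 is already complete: 38 + 33 + 34 = 105, so that is the magic constant.
Row 1 needs 105; the known cells sum to 69, so (1,1) = 36.
Using main diagonal: 36 + 34 + ? → (2,2) = 105 − 70 = 35.
From anti-diagonal, 105 − (38 + 35) gives (3,1) = 32.
Using row 2: 35 + 33 + ? → (2,1) = 105 − 68 = 37.
The remaining cell in row 3 is (3,2) = 105 − 66 = 39.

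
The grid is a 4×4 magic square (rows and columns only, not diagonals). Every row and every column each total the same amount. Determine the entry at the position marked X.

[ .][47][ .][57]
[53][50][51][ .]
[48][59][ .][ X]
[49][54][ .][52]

Column 2 is complete and sums to 210; that is the magic constant.
Row 2 needs 210; the known cells sum to 154, so (2,4) = 56.
From row 4, 210 − (49 + 54 + 52) gives (4,3) = 55.
Column 1 needs 210; the known cells sum to 150, so (1,1) = 60.
From column 4, 210 − (57 + 56 + 52) gives (3,4) = 45.

45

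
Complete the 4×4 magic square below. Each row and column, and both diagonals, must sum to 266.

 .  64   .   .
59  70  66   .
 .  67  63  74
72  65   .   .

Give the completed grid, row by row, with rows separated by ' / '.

73 64 68 61 / 59 70 66 71 / 62 67 63 74 / 72 65 69 60

From row 2, 266 − (59 + 70 + 66) gives (2,4) = 71.
Row 3 needs 266; the known cells sum to 204, so (3,1) = 62.
Column 1 must total 266; the given cells sum to 193, so (1,1) = 73.
The remaining cell in main diagonal is (4,4) = 266 − 206 = 60.
Anti-diagonal needs 266; the known cells sum to 205, so (1,4) = 61.
Row 1: 73 + 64 + 61 + ? = 266, so (1,3) = 68.
Using row 4: 72 + 65 + 60 + ? → (4,3) = 266 − 197 = 69.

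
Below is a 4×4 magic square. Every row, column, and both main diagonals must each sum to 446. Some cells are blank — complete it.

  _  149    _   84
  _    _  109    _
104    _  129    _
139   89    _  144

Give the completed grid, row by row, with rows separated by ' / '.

79 149 134 84 / 124 94 109 119 / 104 114 129 99 / 139 89 74 144

Row 4 needs 446; the known cells sum to 372, so (4,3) = 74.
Column 3: 109 + 129 + 74 + ? = 446, so (1,3) = 134.
Anti-diagonal needs 446; the known cells sum to 332, so (3,2) = 114.
Row 1: 149 + 134 + 84 + ? = 446, so (1,1) = 79.
Row 3 needs 446; the known cells sum to 347, so (3,4) = 99.
From column 1, 446 − (79 + 104 + 139) gives (2,1) = 124.
Column 2 needs 446; the known cells sum to 352, so (2,2) = 94.
From column 4, 446 − (84 + 99 + 144) gives (2,4) = 119.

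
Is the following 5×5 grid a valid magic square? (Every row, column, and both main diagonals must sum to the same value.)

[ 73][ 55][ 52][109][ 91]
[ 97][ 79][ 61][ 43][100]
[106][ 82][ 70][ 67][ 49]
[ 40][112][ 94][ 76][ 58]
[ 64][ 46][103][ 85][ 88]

Row 1: 73 + 55 + 52 + 109 + 91 = 380.
Row 2: 97 + 79 + 61 + 43 + 100 = 380.
Row 3: 106 + 82 + 70 + 67 + 49 = 374.
Row 4: 40 + 112 + 94 + 76 + 58 = 380.
Row 5: 64 + 46 + 103 + 85 + 88 = 386.
Column 1: 73 + 97 + 106 + 40 + 64 = 380.
Column 2: 55 + 79 + 82 + 112 + 46 = 374.
Column 3: 52 + 61 + 70 + 94 + 103 = 380.
Column 4: 109 + 43 + 67 + 76 + 85 = 380.
Column 5: 91 + 100 + 49 + 58 + 88 = 386.
Main diagonal: 73 + 79 + 70 + 76 + 88 = 386.
Anti-diagonal: 91 + 43 + 70 + 112 + 64 = 380.

No — column 1 sums to 380 but column 2 sums to 374.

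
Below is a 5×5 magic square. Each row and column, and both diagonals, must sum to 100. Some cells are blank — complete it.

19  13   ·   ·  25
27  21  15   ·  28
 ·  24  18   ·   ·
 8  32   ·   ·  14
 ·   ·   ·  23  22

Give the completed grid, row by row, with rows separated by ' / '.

The remaining cell in row 2 is (2,4) = 100 − 91 = 9.
From column 2, 100 − (13 + 21 + 24 + 32) gives (5,2) = 10.
Column 5 needs 100; the known cells sum to 89, so (3,5) = 11.
Main diagonal: 19 + 21 + 18 + 22 + ? = 100, so (4,4) = 20.
Anti-diagonal needs 100; the known cells sum to 84, so (5,1) = 16.
Row 4 needs 100; the known cells sum to 74, so (4,3) = 26.
Row 5 must total 100; the given cells sum to 71, so (5,3) = 29.
The remaining cell in column 1 is (3,1) = 100 − 70 = 30.
From column 3, 100 − (15 + 18 + 26 + 29) gives (1,3) = 12.
The remaining cell in row 1 is (1,4) = 100 − 69 = 31.
Row 3 must total 100; the given cells sum to 83, so (3,4) = 17.

19 13 12 31 25 / 27 21 15 9 28 / 30 24 18 17 11 / 8 32 26 20 14 / 16 10 29 23 22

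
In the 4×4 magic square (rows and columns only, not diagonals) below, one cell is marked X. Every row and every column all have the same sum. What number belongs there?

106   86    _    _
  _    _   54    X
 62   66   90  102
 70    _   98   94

74

Row 3 is complete and sums to 320; that is the magic constant.
Row 4: 70 + 98 + 94 + ? = 320, so (4,2) = 58.
Column 1: 106 + 62 + 70 + ? = 320, so (2,1) = 82.
Column 2 must total 320; the given cells sum to 210, so (2,2) = 110.
From column 3, 320 − (54 + 90 + 98) gives (1,3) = 78.
From row 1, 320 − (106 + 86 + 78) gives (1,4) = 50.
Using row 2: 82 + 110 + 54 + ? → (2,4) = 320 − 246 = 74.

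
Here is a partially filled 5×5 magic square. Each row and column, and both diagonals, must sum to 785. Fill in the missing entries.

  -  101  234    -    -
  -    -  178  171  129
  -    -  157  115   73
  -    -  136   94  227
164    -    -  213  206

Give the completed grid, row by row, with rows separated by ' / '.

The remaining cell in column 3 is (5,3) = 785 − 705 = 80.
Column 4 needs 785; the known cells sum to 593, so (1,4) = 192.
Column 5 must total 785; the given cells sum to 635, so (1,5) = 150.
Anti-diagonal must total 785; the given cells sum to 642, so (4,2) = 143.
From row 1, 785 − (101 + 234 + 192 + 150) gives (1,1) = 108.
The remaining cell in row 4 is (4,1) = 785 − 600 = 185.
The remaining cell in row 5 is (5,2) = 785 − 663 = 122.
Main diagonal needs 785; the known cells sum to 565, so (2,2) = 220.
Using row 2: 220 + 178 + 171 + 129 + ? → (2,1) = 785 − 698 = 87.
Column 1: 108 + 87 + 185 + 164 + ? = 785, so (3,1) = 241.
Column 2: 101 + 220 + 143 + 122 + ? = 785, so (3,2) = 199.

108 101 234 192 150 / 87 220 178 171 129 / 241 199 157 115 73 / 185 143 136 94 227 / 164 122 80 213 206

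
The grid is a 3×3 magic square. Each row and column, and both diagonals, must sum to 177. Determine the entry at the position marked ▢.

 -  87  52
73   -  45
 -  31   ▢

Row 1: 87 + 52 + ? = 177, so (1,1) = 38.
From row 2, 177 − (73 + 45) gives (2,2) = 59.
From column 1, 177 − (38 + 73) gives (3,1) = 66.
Using column 3: 52 + 45 + ? → (3,3) = 177 − 97 = 80.

80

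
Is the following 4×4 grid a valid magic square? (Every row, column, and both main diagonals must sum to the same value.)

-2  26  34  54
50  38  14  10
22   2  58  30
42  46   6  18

Yes

Row 1: -2 + 26 + 34 + 54 = 112.
Row 2: 50 + 38 + 14 + 10 = 112.
Row 3: 22 + 2 + 58 + 30 = 112.
Row 4: 42 + 46 + 6 + 18 = 112.
Column 1: -2 + 50 + 22 + 42 = 112.
Column 2: 26 + 38 + 2 + 46 = 112.
Column 3: 34 + 14 + 58 + 6 = 112.
Column 4: 54 + 10 + 30 + 18 = 112.
Main diagonal: -2 + 38 + 58 + 18 = 112.
Anti-diagonal: 54 + 14 + 2 + 42 = 112.
All lines sum to 112.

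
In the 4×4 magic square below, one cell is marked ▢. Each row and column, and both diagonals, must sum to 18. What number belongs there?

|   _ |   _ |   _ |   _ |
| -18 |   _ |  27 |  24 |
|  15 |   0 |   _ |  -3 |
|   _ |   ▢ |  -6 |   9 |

12

From row 2, 18 − (-18 + 27 + 24) gives (2,2) = -15.
Using row 3: 15 + 0 + (-3) + ? → (3,3) = 18 − 12 = 6.
The remaining cell in column 3 is (1,3) = 18 − 27 = -9.
Using column 4: 24 + (-3) + 9 + ? → (1,4) = 18 − 30 = -12.
The remaining cell in main diagonal is (1,1) = 18 − 0 = 18.
Anti-diagonal must total 18; the given cells sum to 15, so (4,1) = 3.
Row 1 must total 18; the given cells sum to -3, so (1,2) = 21.
Using row 4: 3 + (-6) + 9 + ? → (4,2) = 18 − 6 = 12.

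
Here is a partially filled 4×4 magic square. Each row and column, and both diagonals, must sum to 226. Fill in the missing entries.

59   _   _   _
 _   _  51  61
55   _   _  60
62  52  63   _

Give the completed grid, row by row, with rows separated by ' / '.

Using row 4: 62 + 52 + 63 + ? → (4,4) = 226 − 177 = 49.
From column 1, 226 − (59 + 55 + 62) gives (2,1) = 50.
Column 4: 61 + 60 + 49 + ? = 226, so (1,4) = 56.
Using anti-diagonal: 56 + 51 + 62 + ? → (3,2) = 226 − 169 = 57.
The remaining cell in row 2 is (2,2) = 226 − 162 = 64.
Using row 3: 55 + 57 + 60 + ? → (3,3) = 226 − 172 = 54.
The remaining cell in column 2 is (1,2) = 226 − 173 = 53.
Column 3 must total 226; the given cells sum to 168, so (1,3) = 58.

59 53 58 56 / 50 64 51 61 / 55 57 54 60 / 62 52 63 49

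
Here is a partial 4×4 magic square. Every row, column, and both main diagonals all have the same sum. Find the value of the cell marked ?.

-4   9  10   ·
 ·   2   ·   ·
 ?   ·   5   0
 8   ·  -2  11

3

Main diagonal is complete and sums to 14; that is the magic constant.
Using row 1: -4 + 9 + 10 + ? → (1,4) = 14 − 15 = -1.
The remaining cell in row 4 is (4,2) = 14 − 17 = -3.
Column 2 must total 14; the given cells sum to 8, so (3,2) = 6.
Using column 3: 10 + 5 + (-2) + ? → (2,3) = 14 − 13 = 1.
Using column 4: -1 + 0 + 11 + ? → (2,4) = 14 − 10 = 4.
From row 2, 14 − (2 + 1 + 4) gives (2,1) = 7.
Row 3: 6 + 5 + 0 + ? = 14, so (3,1) = 3.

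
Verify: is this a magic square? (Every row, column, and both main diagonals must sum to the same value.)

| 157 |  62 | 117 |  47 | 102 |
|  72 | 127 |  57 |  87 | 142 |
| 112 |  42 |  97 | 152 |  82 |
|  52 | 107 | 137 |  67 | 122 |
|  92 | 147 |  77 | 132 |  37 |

Row 1: 157 + 62 + 117 + 47 + 102 = 485.
Row 2: 72 + 127 + 57 + 87 + 142 = 485.
Row 3: 112 + 42 + 97 + 152 + 82 = 485.
Row 4: 52 + 107 + 137 + 67 + 122 = 485.
Row 5: 92 + 147 + 77 + 132 + 37 = 485.
Column 1: 157 + 72 + 112 + 52 + 92 = 485.
Column 2: 62 + 127 + 42 + 107 + 147 = 485.
Column 3: 117 + 57 + 97 + 137 + 77 = 485.
Column 4: 47 + 87 + 152 + 67 + 132 = 485.
Column 5: 102 + 142 + 82 + 122 + 37 = 485.
Main diagonal: 157 + 127 + 97 + 67 + 37 = 485.
Anti-diagonal: 102 + 87 + 97 + 107 + 92 = 485.
All lines sum to 485.

Yes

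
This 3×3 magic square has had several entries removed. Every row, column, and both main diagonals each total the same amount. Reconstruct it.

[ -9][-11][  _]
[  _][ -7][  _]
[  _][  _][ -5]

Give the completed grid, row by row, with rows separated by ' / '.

-9 -11 -1 / 1 -7 -15 / -13 -3 -5

Main diagonal is already complete: -9 + -7 + -5 = -21, so that is the magic constant.
Row 1 must total -21; the given cells sum to -20, so (1,3) = -1.
Column 2 must total -21; the given cells sum to -18, so (3,2) = -3.
The remaining cell in column 3 is (2,3) = -21 − (-6) = -15.
Anti-diagonal: -1 + (-7) + ? = -21, so (3,1) = -13.
Row 2: -7 + (-15) + ? = -21, so (2,1) = 1.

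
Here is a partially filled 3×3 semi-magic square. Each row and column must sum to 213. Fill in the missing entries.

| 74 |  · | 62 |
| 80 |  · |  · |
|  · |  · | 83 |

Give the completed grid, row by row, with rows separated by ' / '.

74 77 62 / 80 65 68 / 59 71 83

Row 1 needs 213; the known cells sum to 136, so (1,2) = 77.
Using column 1: 74 + 80 + ? → (3,1) = 213 − 154 = 59.
The remaining cell in column 3 is (2,3) = 213 − 145 = 68.
Using row 2: 80 + 68 + ? → (2,2) = 213 − 148 = 65.
Row 3 needs 213; the known cells sum to 142, so (3,2) = 71.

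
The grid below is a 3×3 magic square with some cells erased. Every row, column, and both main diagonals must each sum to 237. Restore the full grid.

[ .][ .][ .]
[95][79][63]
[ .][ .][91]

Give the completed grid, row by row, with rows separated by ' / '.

67 87 83 / 95 79 63 / 75 71 91

Column 3 needs 237; the known cells sum to 154, so (1,3) = 83.
Main diagonal needs 237; the known cells sum to 170, so (1,1) = 67.
The remaining cell in anti-diagonal is (3,1) = 237 − 162 = 75.
Row 1 needs 237; the known cells sum to 150, so (1,2) = 87.
Row 3 must total 237; the given cells sum to 166, so (3,2) = 71.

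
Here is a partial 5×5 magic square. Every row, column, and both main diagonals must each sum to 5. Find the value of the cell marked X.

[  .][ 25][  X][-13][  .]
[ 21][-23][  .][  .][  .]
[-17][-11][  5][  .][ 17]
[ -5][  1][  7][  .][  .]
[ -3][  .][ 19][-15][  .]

-19

From row 3, 5 − (-17 + (-11) + 5 + 17) gives (3,4) = 11.
From column 1, 5 − (21 + (-17) + (-5) + (-3)) gives (1,1) = 9.
Column 2 must total 5; the given cells sum to -8, so (5,2) = 13.
Row 5 must total 5; the given cells sum to 14, so (5,5) = -9.
Using main diagonal: 9 + (-23) + 5 + (-9) + ? → (4,4) = 5 − (-18) = 23.
The remaining cell in row 4 is (4,5) = 5 − 26 = -21.
From column 4, 5 − (-13 + 11 + 23 + (-15)) gives (2,4) = -1.
From anti-diagonal, 5 − (-1 + 5 + 1 + (-3)) gives (1,5) = 3.
The remaining cell in row 1 is (1,3) = 5 − 24 = -19.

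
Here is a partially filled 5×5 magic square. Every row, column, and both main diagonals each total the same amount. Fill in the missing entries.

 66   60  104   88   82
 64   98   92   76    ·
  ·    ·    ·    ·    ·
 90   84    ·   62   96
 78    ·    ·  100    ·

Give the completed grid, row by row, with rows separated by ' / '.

Row 1 is already complete: 66 + 60 + 104 + 88 + 82 = 400, so that is the magic constant.
From row 2, 400 − (64 + 98 + 92 + 76) gives (2,5) = 70.
Row 4: 90 + 84 + 62 + 96 + ? = 400, so (4,3) = 68.
Column 1 must total 400; the given cells sum to 298, so (3,1) = 102.
Using column 4: 88 + 76 + 62 + 100 + ? → (3,4) = 400 − 326 = 74.
From anti-diagonal, 400 − (82 + 76 + 84 + 78) gives (3,3) = 80.
Column 3 needs 400; the known cells sum to 344, so (5,3) = 56.
Main diagonal: 66 + 98 + 80 + 62 + ? = 400, so (5,5) = 94.
Row 5 must total 400; the given cells sum to 328, so (5,2) = 72.
Column 2: 60 + 98 + 84 + 72 + ? = 400, so (3,2) = 86.
Using column 5: 82 + 70 + 96 + 94 + ? → (3,5) = 400 − 342 = 58.

66 60 104 88 82 / 64 98 92 76 70 / 102 86 80 74 58 / 90 84 68 62 96 / 78 72 56 100 94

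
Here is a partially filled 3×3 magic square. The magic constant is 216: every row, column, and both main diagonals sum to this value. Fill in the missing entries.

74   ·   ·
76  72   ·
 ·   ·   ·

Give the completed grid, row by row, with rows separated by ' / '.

74 64 78 / 76 72 68 / 66 80 70

Row 2 needs 216; the known cells sum to 148, so (2,3) = 68.
The remaining cell in column 1 is (3,1) = 216 − 150 = 66.
The remaining cell in main diagonal is (3,3) = 216 − 146 = 70.
The remaining cell in anti-diagonal is (1,3) = 216 − 138 = 78.
From row 1, 216 − (74 + 78) gives (1,2) = 64.
The remaining cell in row 3 is (3,2) = 216 − 136 = 80.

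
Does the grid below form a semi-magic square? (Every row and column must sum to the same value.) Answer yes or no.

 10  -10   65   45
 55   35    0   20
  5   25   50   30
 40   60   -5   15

Row 1: 10 + (-10) + 65 + 45 = 110.
Row 2: 55 + 35 + 0 + 20 = 110.
Row 3: 5 + 25 + 50 + 30 = 110.
Row 4: 40 + 60 + (-5) + 15 = 110.
Column 1: 10 + 55 + 5 + 40 = 110.
Column 2: -10 + 35 + 25 + 60 = 110.
Column 3: 65 + 0 + 50 + (-5) = 110.
Column 4: 45 + 20 + 30 + 15 = 110.
All lines sum to 110.

Yes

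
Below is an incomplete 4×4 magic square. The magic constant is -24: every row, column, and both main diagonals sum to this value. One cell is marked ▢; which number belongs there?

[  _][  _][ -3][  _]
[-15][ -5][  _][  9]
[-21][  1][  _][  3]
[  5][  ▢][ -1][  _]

-9

From row 2, -24 − (-15 + (-5) + 9) gives (2,3) = -13.
Row 3 must total -24; the given cells sum to -17, so (3,3) = -7.
Column 1 needs -24; the known cells sum to -31, so (1,1) = 7.
Main diagonal: 7 + (-5) + (-7) + ? = -24, so (4,4) = -19.
From anti-diagonal, -24 − (-13 + 1 + 5) gives (1,4) = -17.
Row 1 must total -24; the given cells sum to -13, so (1,2) = -11.
Using row 4: 5 + (-1) + (-19) + ? → (4,2) = -24 − (-15) = -9.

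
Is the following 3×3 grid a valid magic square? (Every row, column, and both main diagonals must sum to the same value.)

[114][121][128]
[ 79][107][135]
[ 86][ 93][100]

No — main diagonal sums to 321 but column 1 sums to 279.

Row 1: 114 + 121 + 128 = 363.
Row 2: 79 + 107 + 135 = 321.
Row 3: 86 + 93 + 100 = 279.
Column 1: 114 + 79 + 86 = 279.
Column 2: 121 + 107 + 93 = 321.
Column 3: 128 + 135 + 100 = 363.
Main diagonal: 114 + 107 + 100 = 321.
Anti-diagonal: 128 + 107 + 86 = 321.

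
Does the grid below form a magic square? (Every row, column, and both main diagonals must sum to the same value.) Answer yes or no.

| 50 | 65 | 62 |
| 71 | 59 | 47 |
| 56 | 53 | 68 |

Yes

Row 1: 50 + 65 + 62 = 177.
Row 2: 71 + 59 + 47 = 177.
Row 3: 56 + 53 + 68 = 177.
Column 1: 50 + 71 + 56 = 177.
Column 2: 65 + 59 + 53 = 177.
Column 3: 62 + 47 + 68 = 177.
Main diagonal: 50 + 59 + 68 = 177.
Anti-diagonal: 62 + 59 + 56 = 177.
All lines sum to 177.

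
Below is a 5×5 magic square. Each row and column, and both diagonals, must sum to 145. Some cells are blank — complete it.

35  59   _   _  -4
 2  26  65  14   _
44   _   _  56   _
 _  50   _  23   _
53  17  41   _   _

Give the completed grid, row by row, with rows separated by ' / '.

35 59 8 47 -4 / 2 26 65 14 38 / 44 -7 32 56 20 / 11 50 -1 23 62 / 53 17 41 5 29

Row 2 needs 145; the known cells sum to 107, so (2,5) = 38.
Column 1 must total 145; the given cells sum to 134, so (4,1) = 11.
Column 2: 59 + 26 + 50 + 17 + ? = 145, so (3,2) = -7.
From anti-diagonal, 145 − (-4 + 14 + 50 + 53) gives (3,3) = 32.
Using row 3: 44 + (-7) + 32 + 56 + ? → (3,5) = 145 − 125 = 20.
Main diagonal: 35 + 26 + 32 + 23 + ? = 145, so (5,5) = 29.
Row 5: 53 + 17 + 41 + 29 + ? = 145, so (5,4) = 5.
From column 4, 145 − (14 + 56 + 23 + 5) gives (1,4) = 47.
Using column 5: -4 + 38 + 20 + 29 + ? → (4,5) = 145 − 83 = 62.
The remaining cell in row 1 is (1,3) = 145 − 137 = 8.
Row 4: 11 + 50 + 23 + 62 + ? = 145, so (4,3) = -1.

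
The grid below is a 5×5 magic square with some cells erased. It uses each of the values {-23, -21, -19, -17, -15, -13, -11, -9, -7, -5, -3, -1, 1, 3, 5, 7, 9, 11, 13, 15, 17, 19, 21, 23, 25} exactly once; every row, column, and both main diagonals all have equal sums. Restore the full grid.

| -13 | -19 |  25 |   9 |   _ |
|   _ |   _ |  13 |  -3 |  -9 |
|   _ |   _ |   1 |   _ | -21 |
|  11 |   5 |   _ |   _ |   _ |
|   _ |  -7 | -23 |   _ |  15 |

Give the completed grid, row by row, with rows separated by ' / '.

The 25 entries sum to 25, so each line sums to 25/5 = 5.
The remaining cell in row 1 is (1,5) = 5 − 2 = 3.
From column 3, 5 − (25 + 13 + 1 + (-23)) gives (4,3) = -11.
The remaining cell in column 5 is (4,5) = 5 − (-12) = 17.
Anti-diagonal needs 5; the known cells sum to 6, so (5,1) = -1.
Using row 4: 11 + 5 + (-11) + 17 + ? → (4,4) = 5 − 22 = -17.
Row 5: -1 + (-7) + (-23) + 15 + ? = 5, so (5,4) = 21.
The remaining cell in column 4 is (3,4) = 5 − 10 = -5.
Main diagonal needs 5; the known cells sum to -14, so (2,2) = 19.
Row 2 needs 5; the known cells sum to 20, so (2,1) = -15.
Column 1: -13 + (-15) + 11 + (-1) + ? = 5, so (3,1) = 23.
From column 2, 5 − (-19 + 19 + 5 + (-7)) gives (3,2) = 7.

-13 -19 25 9 3 / -15 19 13 -3 -9 / 23 7 1 -5 -21 / 11 5 -11 -17 17 / -1 -7 -23 21 15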